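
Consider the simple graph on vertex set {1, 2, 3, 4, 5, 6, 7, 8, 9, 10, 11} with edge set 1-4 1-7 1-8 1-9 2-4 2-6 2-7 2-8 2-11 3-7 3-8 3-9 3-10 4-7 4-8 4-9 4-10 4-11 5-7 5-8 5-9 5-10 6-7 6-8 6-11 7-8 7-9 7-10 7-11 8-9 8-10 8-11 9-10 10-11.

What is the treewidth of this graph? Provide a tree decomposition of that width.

Each bag holds 5 vertices, so the decomposition has width 4, which upper-bounds the treewidth. On the other hand G contains the 5-clique {3, 7, 8, 9, 10}. A clique must lie in a single bag of any decomposition, so no decomposition can have width below 4. Therefore the treewidth is 4.

Treewidth 4.
One optimal decomposition is:
Bags: B1 = {2, 4, 7, 8, 11}  B2 = {4, 7, 8, 10, 11}  B3 = {4, 7, 8, 9, 10}  B4 = {2, 6, 7, 8, 11}  B5 = {1, 4, 7, 8, 9}  B6 = {5, 7, 8, 9, 10}  B7 = {3, 7, 8, 9, 10}
Tree: B1–B2, B2–B3, B1–B4, B3–B5, B3–B6, B3–B7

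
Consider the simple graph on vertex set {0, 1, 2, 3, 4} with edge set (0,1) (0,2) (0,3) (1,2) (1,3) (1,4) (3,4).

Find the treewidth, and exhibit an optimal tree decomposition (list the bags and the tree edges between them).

Treewidth 2.
One such decomposition:
Bags: B1 = {1, 3, 4}  B2 = {0, 1, 3}  B3 = {0, 1, 2}
Tree: B1–B2, B2–B3

Every bag has size at most 3, so the width is 3 − 1 = 2 and tw(G) ≤ 2. Conversely, {0, 1, 2} is a clique of size 3, and the vertices of any clique must share a bag in every tree decomposition; so some bag has ≥ 3 vertices and tw(G) ≥ 2. Therefore the treewidth is 2.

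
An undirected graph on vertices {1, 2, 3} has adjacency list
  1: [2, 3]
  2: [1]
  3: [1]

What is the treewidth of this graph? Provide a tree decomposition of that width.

Each bag holds 2 vertices, so the decomposition has width 1, which upper-bounds the treewidth. Since G has at least one edge (e.g. 2–1), it is not an edgeless graph, so tw(G) ≥ 1. The upper and lower bounds meet at 1, so that is the treewidth.

Treewidth 1.
Bags: B1 = {1, 2}  B2 = {1, 3}
Tree: B1–B2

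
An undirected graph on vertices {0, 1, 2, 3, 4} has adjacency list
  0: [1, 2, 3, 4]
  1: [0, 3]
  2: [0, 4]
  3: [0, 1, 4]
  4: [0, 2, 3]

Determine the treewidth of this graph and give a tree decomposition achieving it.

Treewidth 2.
Bags: B1 = {0, 2, 4}  B2 = {0, 3, 4}  B3 = {0, 1, 3}
Tree: B1–B2, B2–B3

Every bag has size at most 3, so the width is 3 − 1 = 2 and tw(G) ≤ 2. On the other hand G contains the 3-clique {0, 2, 4}. A clique must lie in a single bag of any decomposition, so no decomposition can have width below 2. The upper and lower bounds meet at 2, so that is the treewidth.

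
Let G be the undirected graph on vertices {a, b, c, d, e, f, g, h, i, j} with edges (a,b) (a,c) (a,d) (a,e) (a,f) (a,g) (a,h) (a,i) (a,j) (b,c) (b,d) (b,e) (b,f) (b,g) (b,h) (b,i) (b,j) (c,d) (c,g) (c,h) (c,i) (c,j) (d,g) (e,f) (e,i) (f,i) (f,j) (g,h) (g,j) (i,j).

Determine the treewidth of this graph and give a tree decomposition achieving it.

The largest bag has 5 vertices, giving width 4; this decomposition certifies tw(G) ≤ 4. Conversely, {a, b, e, f, i} is a clique of size 5, and the vertices of any clique must share a bag in every tree decomposition; so some bag has ≥ 5 vertices and tw(G) ≥ 4. Hence tw(G) = 4 exactly.

Treewidth 4.
Bags: B1 = {a, b, f, i, j}  B2 = {a, b, c, i, j}  B3 = {a, b, c, g, j}  B4 = {a, b, e, f, i}  B5 = {a, b, c, g, h}  B6 = {a, b, c, d, g}
Tree: B1–B2, B2–B3, B1–B4, B3–B5, B5–B6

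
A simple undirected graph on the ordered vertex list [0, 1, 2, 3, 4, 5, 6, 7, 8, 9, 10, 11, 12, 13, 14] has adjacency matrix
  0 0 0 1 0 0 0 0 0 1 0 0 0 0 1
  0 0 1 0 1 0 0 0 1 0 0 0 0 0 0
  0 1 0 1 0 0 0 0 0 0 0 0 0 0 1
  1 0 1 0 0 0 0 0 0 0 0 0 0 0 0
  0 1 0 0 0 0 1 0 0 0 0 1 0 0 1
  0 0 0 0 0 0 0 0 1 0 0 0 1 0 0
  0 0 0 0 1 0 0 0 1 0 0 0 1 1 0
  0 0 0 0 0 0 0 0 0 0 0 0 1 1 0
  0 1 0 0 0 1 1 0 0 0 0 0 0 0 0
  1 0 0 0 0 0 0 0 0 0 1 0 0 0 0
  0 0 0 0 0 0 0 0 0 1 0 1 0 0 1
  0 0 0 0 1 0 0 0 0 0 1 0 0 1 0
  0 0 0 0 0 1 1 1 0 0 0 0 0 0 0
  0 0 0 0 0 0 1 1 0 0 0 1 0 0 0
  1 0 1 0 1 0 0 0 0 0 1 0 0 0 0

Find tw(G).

A width-3 tree decomposition is:
Bags: B1 = {5, 7, 12, 13}  B2 = {5, 6, 12, 13}  B3 = {5, 6, 8, 13}  B4 = {6, 8, 11, 13}  B5 = {4, 6, 8, 11}  B6 = {1, 4, 8, 11}  B7 = {1, 4, 10, 11}  B8 = {1, 4, 10, 14}  B9 = {1, 2, 10, 14}  B10 = {2, 9, 10, 14}  B11 = {0, 2, 9, 14}  B12 = {0, 2, 3, 9}
Tree: B1–B2, B2–B3, B3–B4, B4–B5, B5–B6, B6–B7, B7–B8, B8–B9, B9–B10, B10–B11, B11–B12
Every bag has size at most 4, so the width is 4 − 1 = 3 and tw(G) ≤ 3. For the lower bound: the 4 vertex sets {5,7,12}, {13}, {6}, {1,4,8,11} are disjoint, each induces a connected subgraph, and every pair is joined by at least one edge of G. Contracting each set to a single vertex therefore yields K_{4} as a minor, and since treewidth is minor-monotone, tw(G) ≥ tw(K_{4}) = 3. The upper and lower bounds meet at 3, so that is the treewidth.

3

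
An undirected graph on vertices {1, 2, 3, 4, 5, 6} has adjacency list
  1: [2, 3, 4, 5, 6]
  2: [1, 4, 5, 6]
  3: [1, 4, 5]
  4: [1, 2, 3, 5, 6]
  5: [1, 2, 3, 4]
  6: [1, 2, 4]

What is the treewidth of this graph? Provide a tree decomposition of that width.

Every bag has size at most 4, so the width is 4 − 1 = 3 and tw(G) ≤ 3. On the other hand G contains the 4-clique {1, 2, 4, 5}. A clique must lie in a single bag of any decomposition, so no decomposition can have width below 3. Hence tw(G) = 3 exactly.

Treewidth 3.
Bags: B1 = {1, 2, 4, 6}  B2 = {1, 2, 4, 5}  B3 = {1, 3, 4, 5}
Tree: B1–B2, B2–B3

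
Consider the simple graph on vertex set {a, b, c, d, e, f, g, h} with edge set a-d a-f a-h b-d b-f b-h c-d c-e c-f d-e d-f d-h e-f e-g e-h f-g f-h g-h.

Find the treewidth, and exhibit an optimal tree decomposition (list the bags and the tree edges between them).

Treewidth 3.
Bags: B1 = {b, d, f, h}  B2 = {a, d, f, h}  B3 = {d, e, f, h}  B4 = {e, f, g, h}  B5 = {c, d, e, f}
Tree: B1–B2, B1–B3, B3–B4, B3–B5

Each bag holds 4 vertices, so the decomposition has width 3, which upper-bounds the treewidth. Conversely, {d, e, f, h} is a clique of size 4, and the vertices of any clique must share a bag in every tree decomposition; so some bag has ≥ 4 vertices and tw(G) ≥ 3. Combining the bounds, tw(G) = 3.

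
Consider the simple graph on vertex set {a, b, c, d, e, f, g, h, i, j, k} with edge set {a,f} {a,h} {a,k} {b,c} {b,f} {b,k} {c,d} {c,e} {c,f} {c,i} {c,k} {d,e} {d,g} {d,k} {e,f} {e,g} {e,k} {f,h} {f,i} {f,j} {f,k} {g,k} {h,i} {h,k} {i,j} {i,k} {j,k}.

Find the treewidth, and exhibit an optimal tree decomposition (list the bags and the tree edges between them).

Treewidth 3.
One such decomposition:
Bags: B1 = {f, h, i, k}  B2 = {c, f, i, k}  B3 = {c, e, f, k}  B4 = {b, c, f, k}  B5 = {f, i, j, k}  B6 = {c, d, e, k}  B7 = {a, f, h, k}  B8 = {d, e, g, k}
Tree: B1–B2, B2–B3, B3–B4, B2–B5, B3–B6, B1–B7, B6–B8

The largest bag has 4 vertices, giving width 3; this decomposition certifies tw(G) ≤ 3. For the lower bound, the 4 vertices {d, e, g, k} are pairwise adjacent, and any tree decomposition puts a clique entirely inside one bag — forcing width ≥ 3. Hence tw(G) = 3 exactly.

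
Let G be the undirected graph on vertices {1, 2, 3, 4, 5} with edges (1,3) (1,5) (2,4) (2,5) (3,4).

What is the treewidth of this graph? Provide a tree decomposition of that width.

Treewidth 2.
Bags: B1 = {1, 2, 5}  B2 = {1, 2, 3}  B3 = {2, 3, 4}
Tree: B1–B2, B2–B3

Each bag holds 3 vertices, so the decomposition has width 2, which upper-bounds the treewidth. Since 2–5–1–3–4–2 is a cycle in G, G is not acyclic. Forests are exactly the graphs of treewidth ≤ 1, so tw(G) ≥ 2. Hence tw(G) = 2 exactly.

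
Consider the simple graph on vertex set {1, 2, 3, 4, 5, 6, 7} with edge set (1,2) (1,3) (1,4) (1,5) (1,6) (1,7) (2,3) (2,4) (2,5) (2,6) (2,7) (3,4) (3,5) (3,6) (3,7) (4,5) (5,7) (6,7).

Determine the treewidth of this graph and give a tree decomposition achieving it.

Treewidth 4.
One optimal decomposition is:
Bags: B1 = {1, 2, 3, 6, 7}  B2 = {1, 2, 3, 5, 7}  B3 = {1, 2, 3, 4, 5}
Tree: B1–B2, B2–B3

The largest bag has 5 vertices, giving width 4; this decomposition certifies tw(G) ≤ 4. On the other hand G contains the 5-clique {1, 2, 3, 4, 5}. A clique must lie in a single bag of any decomposition, so no decomposition can have width below 4. Combining the bounds, tw(G) = 4.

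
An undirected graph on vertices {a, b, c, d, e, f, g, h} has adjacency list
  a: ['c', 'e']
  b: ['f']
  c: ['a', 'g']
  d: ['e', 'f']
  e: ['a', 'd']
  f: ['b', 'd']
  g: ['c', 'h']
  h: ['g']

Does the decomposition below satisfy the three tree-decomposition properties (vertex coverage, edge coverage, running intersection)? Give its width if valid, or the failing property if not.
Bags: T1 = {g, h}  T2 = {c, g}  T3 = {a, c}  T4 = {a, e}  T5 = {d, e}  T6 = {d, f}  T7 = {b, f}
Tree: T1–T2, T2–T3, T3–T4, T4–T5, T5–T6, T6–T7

Yes; width 1.

Checking the three conditions: (i) the bags cover all of {a, b, c, d, e, f, g, h}; (ii) for each edge, some bag contains both endpoints; (iii) the bags containing any fixed vertex form a subtree. All hold, so the decomposition is valid with width 2 − 1 = 1.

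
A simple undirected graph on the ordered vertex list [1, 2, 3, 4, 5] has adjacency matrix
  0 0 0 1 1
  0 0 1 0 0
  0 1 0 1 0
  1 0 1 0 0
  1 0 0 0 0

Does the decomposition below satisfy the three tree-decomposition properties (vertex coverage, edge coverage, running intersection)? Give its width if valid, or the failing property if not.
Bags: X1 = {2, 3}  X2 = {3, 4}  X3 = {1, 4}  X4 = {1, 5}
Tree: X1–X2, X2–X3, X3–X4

Yes; width 1.

Checking the three conditions: (i) the bags cover all of {1, 2, 3, 4, 5}; (ii) for each edge, some bag contains both endpoints; (iii) the bags containing any fixed vertex form a subtree. All hold, so the decomposition is valid with width 2 − 1 = 1.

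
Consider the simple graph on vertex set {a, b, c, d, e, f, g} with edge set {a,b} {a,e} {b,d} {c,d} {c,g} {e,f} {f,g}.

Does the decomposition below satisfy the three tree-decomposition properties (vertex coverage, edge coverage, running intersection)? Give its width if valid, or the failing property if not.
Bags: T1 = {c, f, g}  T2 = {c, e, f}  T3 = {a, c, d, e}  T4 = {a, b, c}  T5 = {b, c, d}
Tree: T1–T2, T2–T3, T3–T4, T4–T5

A tree decomposition must satisfy three properties: every vertex lies in some bag; for every edge, both endpoints lie together in some bag; and for every vertex, the bags containing it form a connected subtree. Here bags containing vertex d are not connected in the tree, so the decomposition is invalid.

No — bags containing vertex d are not connected in the tree.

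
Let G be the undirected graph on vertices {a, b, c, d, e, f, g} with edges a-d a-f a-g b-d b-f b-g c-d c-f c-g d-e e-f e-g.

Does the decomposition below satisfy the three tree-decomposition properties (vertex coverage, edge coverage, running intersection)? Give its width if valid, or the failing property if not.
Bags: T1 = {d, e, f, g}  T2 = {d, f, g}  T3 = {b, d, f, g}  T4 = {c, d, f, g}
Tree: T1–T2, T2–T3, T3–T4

A tree decomposition must satisfy three properties: every vertex lies in some bag; for every edge, both endpoints lie together in some bag; and for every vertex, the bags containing it form a connected subtree. Here vertex a appears in no bag, so the decomposition is invalid.

No — vertex a appears in no bag.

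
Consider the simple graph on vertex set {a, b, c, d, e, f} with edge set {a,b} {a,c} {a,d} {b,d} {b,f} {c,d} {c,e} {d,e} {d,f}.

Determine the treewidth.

2

A width-2 tree decomposition is:
Bags: B1 = {a, c, d}  B2 = {a, b, d}  B3 = {c, d, e}  B4 = {b, d, f}
Tree: B1–B2, B1–B3, B2–B4
The largest bag has 3 vertices, giving width 2; this decomposition certifies tw(G) ≤ 2. On the other hand G contains the 3-clique {c, d, e}. A clique must lie in a single bag of any decomposition, so no decomposition can have width below 2. Combining the bounds, tw(G) = 2.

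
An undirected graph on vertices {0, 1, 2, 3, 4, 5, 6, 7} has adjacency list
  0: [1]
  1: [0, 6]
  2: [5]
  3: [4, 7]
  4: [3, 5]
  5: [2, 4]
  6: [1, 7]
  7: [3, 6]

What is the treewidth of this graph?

A width-1 tree decomposition is:
Bags: B1 = {0, 1}  B2 = {1, 6}  B3 = {6, 7}  B4 = {3, 7}  B5 = {3, 4}  B6 = {4, 5}  B7 = {2, 5}
Tree: B1–B2, B2–B3, B3–B4, B4–B5, B5–B6, B6–B7
Each bag holds 2 vertices, so the decomposition has width 1, which upper-bounds the treewidth. G has an edge, so its treewidth is at least 1. The upper and lower bounds meet at 1, so that is the treewidth.

1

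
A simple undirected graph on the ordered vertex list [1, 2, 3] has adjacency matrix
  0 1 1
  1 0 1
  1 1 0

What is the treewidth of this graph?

2

A width-2 tree decomposition is:
Bags: B1 = {1, 2, 3}
Tree: (single bag)
A single bag containing all 3 vertices is trivially a valid decomposition of width 2. For the lower bound, the 3 vertices {1, 2, 3} are pairwise adjacent, and any tree decomposition puts a clique entirely inside one bag — forcing width ≥ 2. Therefore the treewidth is 2.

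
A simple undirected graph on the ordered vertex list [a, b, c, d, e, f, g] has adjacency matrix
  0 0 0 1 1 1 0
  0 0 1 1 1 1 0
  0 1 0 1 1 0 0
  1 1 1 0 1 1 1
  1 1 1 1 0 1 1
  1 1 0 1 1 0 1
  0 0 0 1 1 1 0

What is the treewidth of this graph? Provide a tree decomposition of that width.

Treewidth 3.
One such decomposition:
Bags: B1 = {d, e, f, g}  B2 = {a, d, e, f}  B3 = {b, d, e, f}  B4 = {b, c, d, e}
Tree: B1–B2, B2–B3, B3–B4

Every bag has size at most 4, so the width is 4 − 1 = 3 and tw(G) ≤ 3. Conversely, {b, c, d, e} is a clique of size 4, and the vertices of any clique must share a bag in every tree decomposition; so some bag has ≥ 4 vertices and tw(G) ≥ 3. Combining the bounds, tw(G) = 3.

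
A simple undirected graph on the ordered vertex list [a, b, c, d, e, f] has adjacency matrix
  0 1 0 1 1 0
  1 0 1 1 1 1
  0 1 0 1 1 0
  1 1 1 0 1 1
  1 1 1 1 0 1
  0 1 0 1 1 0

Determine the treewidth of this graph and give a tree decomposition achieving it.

The largest bag has 4 vertices, giving width 3; this decomposition certifies tw(G) ≤ 3. On the other hand G contains the 4-clique {a, b, d, e}. A clique must lie in a single bag of any decomposition, so no decomposition can have width below 3. Hence tw(G) = 3 exactly.

Treewidth 3.
Bags: B1 = {b, c, d, e}  B2 = {b, d, e, f}  B3 = {a, b, d, e}
Tree: B1–B2, B2–B3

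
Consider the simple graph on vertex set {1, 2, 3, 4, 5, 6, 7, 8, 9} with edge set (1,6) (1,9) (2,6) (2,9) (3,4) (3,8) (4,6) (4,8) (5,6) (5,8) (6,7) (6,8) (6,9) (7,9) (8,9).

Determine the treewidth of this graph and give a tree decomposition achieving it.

Treewidth 2.
One optimal decomposition is:
Bags: B1 = {6, 8, 9}  B2 = {2, 6, 9}  B3 = {4, 6, 8}  B4 = {1, 6, 9}  B5 = {6, 7, 9}  B6 = {5, 6, 8}  B7 = {3, 4, 8}
Tree: B1–B2, B1–B3, B1–B4, B4–B5, B1–B6, B3–B7

Every bag has size at most 3, so the width is 3 − 1 = 2 and tw(G) ≤ 2. For the lower bound, the 3 vertices {3, 4, 8} are pairwise adjacent, and any tree decomposition puts a clique entirely inside one bag — forcing width ≥ 2. The upper and lower bounds meet at 2, so that is the treewidth.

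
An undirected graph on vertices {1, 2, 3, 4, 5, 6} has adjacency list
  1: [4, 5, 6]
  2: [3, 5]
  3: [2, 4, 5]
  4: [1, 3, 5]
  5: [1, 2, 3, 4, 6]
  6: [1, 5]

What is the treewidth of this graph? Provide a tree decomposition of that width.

Every bag has size at most 3, so the width is 3 − 1 = 2 and tw(G) ≤ 2. For the lower bound, the 3 vertices {1, 4, 5} are pairwise adjacent, and any tree decomposition puts a clique entirely inside one bag — forcing width ≥ 2. Therefore the treewidth is 2.

Treewidth 2.
Bags: B1 = {1, 4, 5}  B2 = {1, 5, 6}  B3 = {3, 4, 5}  B4 = {2, 3, 5}
Tree: B1–B2, B1–B3, B3–B4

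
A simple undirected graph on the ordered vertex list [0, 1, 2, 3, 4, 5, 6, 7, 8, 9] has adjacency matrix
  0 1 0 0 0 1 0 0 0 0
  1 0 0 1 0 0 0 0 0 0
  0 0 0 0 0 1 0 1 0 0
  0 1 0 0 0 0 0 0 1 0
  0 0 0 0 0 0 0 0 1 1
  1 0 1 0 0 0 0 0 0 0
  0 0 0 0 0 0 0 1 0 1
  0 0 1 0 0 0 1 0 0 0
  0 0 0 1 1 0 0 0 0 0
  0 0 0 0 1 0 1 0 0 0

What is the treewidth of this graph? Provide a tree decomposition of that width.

Treewidth 2.
Bags: B1 = {2, 6, 7}  B2 = {2, 5, 6}  B3 = {0, 5, 6}  B4 = {0, 1, 6}  B5 = {1, 3, 6}  B6 = {3, 6, 8}  B7 = {4, 6, 8}  B8 = {4, 6, 9}
Tree: B1–B2, B2–B3, B3–B4, B4–B5, B5–B6, B6–B7, B7–B8

Each bag holds 3 vertices, so the decomposition has width 2, which upper-bounds the treewidth. For the lower bound, G contains the cycle 6–7–2–5–0–1–3–8–4–9–6, so G is not a forest; only forests have treewidth ≤ 1, hence tw(G) ≥ 2. Therefore the treewidth is 2.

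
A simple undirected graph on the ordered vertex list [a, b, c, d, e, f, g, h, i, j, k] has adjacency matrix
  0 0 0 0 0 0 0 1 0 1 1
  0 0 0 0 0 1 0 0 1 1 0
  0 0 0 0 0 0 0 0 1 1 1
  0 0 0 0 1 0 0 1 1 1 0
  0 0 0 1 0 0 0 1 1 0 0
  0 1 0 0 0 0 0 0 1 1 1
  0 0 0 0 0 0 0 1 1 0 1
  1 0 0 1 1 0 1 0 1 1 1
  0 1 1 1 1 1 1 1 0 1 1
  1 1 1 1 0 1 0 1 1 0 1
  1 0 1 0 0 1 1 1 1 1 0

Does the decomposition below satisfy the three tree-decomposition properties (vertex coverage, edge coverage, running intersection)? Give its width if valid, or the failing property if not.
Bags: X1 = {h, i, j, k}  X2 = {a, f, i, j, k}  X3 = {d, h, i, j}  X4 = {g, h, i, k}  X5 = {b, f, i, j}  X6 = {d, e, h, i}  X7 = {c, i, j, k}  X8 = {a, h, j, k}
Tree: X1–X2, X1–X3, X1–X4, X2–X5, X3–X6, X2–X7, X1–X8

No — bags containing vertex a are not connected in the tree.

A tree decomposition must satisfy three properties: every vertex lies in some bag; for every edge, both endpoints lie together in some bag; and for every vertex, the bags containing it form a connected subtree. Here bags containing vertex a are not connected in the tree, so the decomposition is invalid.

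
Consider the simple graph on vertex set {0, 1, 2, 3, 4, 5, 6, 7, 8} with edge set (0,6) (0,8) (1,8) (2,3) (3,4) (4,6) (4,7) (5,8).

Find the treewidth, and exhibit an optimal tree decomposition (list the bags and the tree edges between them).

Every bag has size at most 2, so the width is 2 − 1 = 1 and tw(G) ≤ 1. Any graph with an edge has treewidth ≥ 1, and G has the edge 0–6. Therefore the treewidth is 1.

Treewidth 1.
One such decomposition:
Bags: B1 = {0, 6}  B2 = {0, 8}  B3 = {4, 6}  B4 = {1, 8}  B5 = {3, 4}  B6 = {2, 3}  B7 = {4, 7}  B8 = {5, 8}
Tree: B1–B2, B1–B3, B2–B4, B3–B5, B5–B6, B5–B7, B2–B8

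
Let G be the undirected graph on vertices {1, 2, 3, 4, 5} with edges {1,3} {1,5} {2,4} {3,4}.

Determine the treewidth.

1

A width-1 tree decomposition is:
Bags: B1 = {1, 5}  B2 = {1, 3}  B3 = {3, 4}  B4 = {2, 4}
Tree: B1–B2, B2–B3, B3–B4
The largest bag has 2 vertices, giving width 1; this decomposition certifies tw(G) ≤ 1. G has an edge, so its treewidth is at least 1. Hence tw(G) = 1 exactly.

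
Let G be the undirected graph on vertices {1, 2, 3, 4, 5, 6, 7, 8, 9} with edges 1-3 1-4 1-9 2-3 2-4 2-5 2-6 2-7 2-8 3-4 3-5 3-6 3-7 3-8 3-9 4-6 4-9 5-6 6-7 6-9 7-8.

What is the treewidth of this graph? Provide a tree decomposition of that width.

The largest bag has 4 vertices, giving width 3; this decomposition certifies tw(G) ≤ 3. For the lower bound, the 4 vertices {1, 3, 4, 9} are pairwise adjacent, and any tree decomposition puts a clique entirely inside one bag — forcing width ≥ 3. Therefore the treewidth is 3.

Treewidth 3.
Bags: B1 = {2, 3, 6, 7}  B2 = {2, 3, 7, 8}  B3 = {2, 3, 4, 6}  B4 = {3, 4, 6, 9}  B5 = {1, 3, 4, 9}  B6 = {2, 3, 5, 6}
Tree: B1–B2, B1–B3, B3–B4, B4–B5, B3–B6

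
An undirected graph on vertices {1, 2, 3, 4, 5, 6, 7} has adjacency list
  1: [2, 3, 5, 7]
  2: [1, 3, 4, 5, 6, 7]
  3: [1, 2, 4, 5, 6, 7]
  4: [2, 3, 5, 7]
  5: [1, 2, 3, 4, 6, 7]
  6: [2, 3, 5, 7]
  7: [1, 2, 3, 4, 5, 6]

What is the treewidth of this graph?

4

A width-4 tree decomposition is:
Bags: B1 = {2, 3, 4, 5, 7}  B2 = {2, 3, 5, 6, 7}  B3 = {1, 2, 3, 5, 7}
Tree: B1–B2, B1–B3
Each bag holds 5 vertices, so the decomposition has width 4, which upper-bounds the treewidth. For the lower bound, the 5 vertices {1, 2, 3, 5, 7} are pairwise adjacent, and any tree decomposition puts a clique entirely inside one bag — forcing width ≥ 4. Hence tw(G) = 4 exactly.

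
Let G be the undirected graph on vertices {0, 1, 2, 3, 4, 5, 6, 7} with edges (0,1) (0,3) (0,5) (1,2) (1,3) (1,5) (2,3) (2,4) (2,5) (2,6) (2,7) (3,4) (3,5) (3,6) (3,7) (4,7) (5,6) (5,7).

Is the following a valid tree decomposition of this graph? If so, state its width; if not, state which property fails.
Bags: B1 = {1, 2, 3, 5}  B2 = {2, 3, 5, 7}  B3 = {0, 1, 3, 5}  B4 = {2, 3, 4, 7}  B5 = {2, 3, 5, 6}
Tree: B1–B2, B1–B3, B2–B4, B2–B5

Yes; width 3.

Checking the three conditions: (i) the bags cover all of {0, 1, 2, 3, 4, 5, 6, 7}; (ii) for each edge, some bag contains both endpoints; (iii) the bags containing any fixed vertex form a subtree. All hold, so the decomposition is valid with width 4 − 1 = 3.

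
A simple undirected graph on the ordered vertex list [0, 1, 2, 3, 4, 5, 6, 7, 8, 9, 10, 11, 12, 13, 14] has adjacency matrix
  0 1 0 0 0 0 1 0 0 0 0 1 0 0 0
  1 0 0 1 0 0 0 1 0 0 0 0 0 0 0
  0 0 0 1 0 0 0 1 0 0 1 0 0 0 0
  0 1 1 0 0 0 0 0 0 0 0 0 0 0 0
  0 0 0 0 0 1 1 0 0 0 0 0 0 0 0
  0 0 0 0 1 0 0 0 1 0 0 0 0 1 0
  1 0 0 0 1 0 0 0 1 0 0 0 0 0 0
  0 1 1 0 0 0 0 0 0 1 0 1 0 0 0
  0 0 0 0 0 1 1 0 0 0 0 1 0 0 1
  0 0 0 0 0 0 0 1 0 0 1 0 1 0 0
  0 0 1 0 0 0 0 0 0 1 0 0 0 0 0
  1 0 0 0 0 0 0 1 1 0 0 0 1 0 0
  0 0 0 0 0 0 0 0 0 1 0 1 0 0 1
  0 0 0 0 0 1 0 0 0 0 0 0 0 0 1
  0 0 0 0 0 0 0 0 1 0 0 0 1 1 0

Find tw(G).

A width-3 tree decomposition is:
Bags: B1 = {4, 5, 6, 13}  B2 = {5, 6, 8, 13}  B3 = {6, 8, 13, 14}  B4 = {0, 6, 8, 14}  B5 = {0, 8, 11, 14}  B6 = {0, 11, 12, 14}  B7 = {0, 1, 11, 12}  B8 = {1, 7, 11, 12}  B9 = {1, 7, 9, 12}  B10 = {1, 3, 7, 9}  B11 = {2, 3, 7, 9}  B12 = {2, 3, 9, 10}
Tree: B1–B2, B2–B3, B3–B4, B4–B5, B5–B6, B6–B7, B7–B8, B8–B9, B9–B10, B10–B11, B11–B12
The largest bag has 4 vertices, giving width 3; this decomposition certifies tw(G) ≤ 3. For the lower bound: the 4 vertex sets {4,5,13}, {6}, {8}, {0,11,12,14} are disjoint, each induces a connected subgraph, and every pair is joined by at least one edge of G. Contracting each set to a single vertex therefore yields K_{4} as a minor, and since treewidth is minor-monotone, tw(G) ≥ tw(K_{4}) = 3. Combining the bounds, tw(G) = 3.

3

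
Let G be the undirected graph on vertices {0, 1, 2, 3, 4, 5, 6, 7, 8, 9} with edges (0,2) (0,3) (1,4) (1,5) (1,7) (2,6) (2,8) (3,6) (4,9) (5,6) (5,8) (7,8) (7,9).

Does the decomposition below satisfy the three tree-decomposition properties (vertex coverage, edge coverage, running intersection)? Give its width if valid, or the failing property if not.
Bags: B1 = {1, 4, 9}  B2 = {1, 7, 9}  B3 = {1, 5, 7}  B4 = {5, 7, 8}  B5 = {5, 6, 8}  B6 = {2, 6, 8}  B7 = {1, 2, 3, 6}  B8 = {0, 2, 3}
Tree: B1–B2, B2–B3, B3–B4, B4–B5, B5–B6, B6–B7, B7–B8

A tree decomposition must satisfy three properties: every vertex lies in some bag; for every edge, both endpoints lie together in some bag; and for every vertex, the bags containing it form a connected subtree. Here bags containing vertex 1 are not connected in the tree, so the decomposition is invalid.

No — bags containing vertex 1 are not connected in the tree.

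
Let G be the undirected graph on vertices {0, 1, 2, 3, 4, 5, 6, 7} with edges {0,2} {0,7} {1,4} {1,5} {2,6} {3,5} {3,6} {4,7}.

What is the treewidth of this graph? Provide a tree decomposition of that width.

Each bag holds 3 vertices, so the decomposition has width 2, which upper-bounds the treewidth. Since 1–4–7–0–2–6–3–5–1 is a cycle in G, G is not acyclic. Forests are exactly the graphs of treewidth ≤ 1, so tw(G) ≥ 2. The upper and lower bounds meet at 2, so that is the treewidth.

Treewidth 2.
One optimal decomposition is:
Bags: B1 = {1, 4, 7}  B2 = {0, 1, 7}  B3 = {0, 1, 2}  B4 = {1, 2, 6}  B5 = {1, 3, 6}  B6 = {1, 3, 5}
Tree: B1–B2, B2–B3, B3–B4, B4–B5, B5–B6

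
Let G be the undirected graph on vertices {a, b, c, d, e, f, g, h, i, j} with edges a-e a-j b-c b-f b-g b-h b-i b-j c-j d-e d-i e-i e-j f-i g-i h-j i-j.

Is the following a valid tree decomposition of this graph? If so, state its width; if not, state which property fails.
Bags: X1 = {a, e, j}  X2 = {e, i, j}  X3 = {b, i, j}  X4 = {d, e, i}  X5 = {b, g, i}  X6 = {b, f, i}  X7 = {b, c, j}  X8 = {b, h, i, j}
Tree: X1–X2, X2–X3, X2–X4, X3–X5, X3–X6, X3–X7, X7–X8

No — bags containing vertex i are not connected in the tree.

A tree decomposition must satisfy three properties: every vertex lies in some bag; for every edge, both endpoints lie together in some bag; and for every vertex, the bags containing it form a connected subtree. Here bags containing vertex i are not connected in the tree, so the decomposition is invalid.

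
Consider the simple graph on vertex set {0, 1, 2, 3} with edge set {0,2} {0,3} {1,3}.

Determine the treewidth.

1

A width-1 tree decomposition is:
Bags: B1 = {1, 3}  B2 = {0, 3}  B3 = {0, 2}
Tree: B1–B2, B2–B3
The largest bag has 2 vertices, giving width 1; this decomposition certifies tw(G) ≤ 1. G has an edge, so its treewidth is at least 1. The upper and lower bounds meet at 1, so that is the treewidth.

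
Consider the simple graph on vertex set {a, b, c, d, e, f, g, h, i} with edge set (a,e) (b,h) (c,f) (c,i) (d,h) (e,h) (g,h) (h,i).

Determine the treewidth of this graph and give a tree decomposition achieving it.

Treewidth 1.
One optimal decomposition is:
Bags: B1 = {h, i}  B2 = {e, h}  B3 = {a, e}  B4 = {c, i}  B5 = {b, h}  B6 = {d, h}  B7 = {g, h}  B8 = {c, f}
Tree: B1–B2, B2–B3, B1–B4, B2–B5, B1–B6, B2–B7, B4–B8

Each bag holds 2 vertices, so the decomposition has width 1, which upper-bounds the treewidth. G has an edge, so its treewidth is at least 1. Therefore the treewidth is 1.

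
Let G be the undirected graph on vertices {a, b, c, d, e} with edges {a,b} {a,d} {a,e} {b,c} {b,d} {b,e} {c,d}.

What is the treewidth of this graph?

A width-2 tree decomposition is:
Bags: B1 = {a, b, d}  B2 = {b, c, d}  B3 = {a, b, e}
Tree: B1–B2, B1–B3
Every bag has size at most 3, so the width is 3 − 1 = 2 and tw(G) ≤ 2. For the lower bound, the 3 vertices {b, c, d} are pairwise adjacent, and any tree decomposition puts a clique entirely inside one bag — forcing width ≥ 2. Combining the bounds, tw(G) = 2.

2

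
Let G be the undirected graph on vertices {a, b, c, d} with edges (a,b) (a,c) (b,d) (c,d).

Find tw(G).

A width-2 tree decomposition is:
Bags: B1 = {a, b, c}  B2 = {b, c, d}
Tree: B1–B2
Every bag has size at most 3, so the width is 3 − 1 = 2 and tw(G) ≤ 2. Since b–a–c–d–b is a cycle in G, G is not acyclic. Forests are exactly the graphs of treewidth ≤ 1, so tw(G) ≥ 2. Hence tw(G) = 2 exactly.

2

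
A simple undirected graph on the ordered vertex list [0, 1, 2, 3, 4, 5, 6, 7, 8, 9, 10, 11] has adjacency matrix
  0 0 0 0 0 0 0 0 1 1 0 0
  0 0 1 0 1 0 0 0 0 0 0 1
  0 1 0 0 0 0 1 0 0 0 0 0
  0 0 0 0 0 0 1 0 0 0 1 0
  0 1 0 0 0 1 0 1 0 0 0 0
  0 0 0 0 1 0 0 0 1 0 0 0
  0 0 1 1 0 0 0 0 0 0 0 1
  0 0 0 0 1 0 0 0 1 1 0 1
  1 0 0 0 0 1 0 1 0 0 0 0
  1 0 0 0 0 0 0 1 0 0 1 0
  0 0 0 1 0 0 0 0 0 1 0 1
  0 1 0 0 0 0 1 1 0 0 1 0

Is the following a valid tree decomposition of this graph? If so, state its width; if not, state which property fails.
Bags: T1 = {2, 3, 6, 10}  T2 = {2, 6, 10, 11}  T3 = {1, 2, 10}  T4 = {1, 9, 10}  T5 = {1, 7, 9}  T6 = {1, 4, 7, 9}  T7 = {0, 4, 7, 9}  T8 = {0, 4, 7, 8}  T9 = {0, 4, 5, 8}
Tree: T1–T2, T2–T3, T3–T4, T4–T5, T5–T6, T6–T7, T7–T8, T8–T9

A tree decomposition must satisfy three properties: every vertex lies in some bag; for every edge, both endpoints lie together in some bag; and for every vertex, the bags containing it form a connected subtree. Here edge (11,1) lies in no bag, so the decomposition is invalid.

No — edge (11,1) lies in no bag.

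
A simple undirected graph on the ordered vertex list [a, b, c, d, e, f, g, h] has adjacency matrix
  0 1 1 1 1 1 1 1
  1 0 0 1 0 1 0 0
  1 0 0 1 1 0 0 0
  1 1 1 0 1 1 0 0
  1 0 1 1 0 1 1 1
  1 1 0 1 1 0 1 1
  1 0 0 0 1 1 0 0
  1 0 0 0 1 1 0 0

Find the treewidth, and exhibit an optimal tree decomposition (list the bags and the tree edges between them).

Every bag has size at most 4, so the width is 4 − 1 = 3 and tw(G) ≤ 3. For the lower bound, the 4 vertices {a, c, d, e} are pairwise adjacent, and any tree decomposition puts a clique entirely inside one bag — forcing width ≥ 3. The upper and lower bounds meet at 3, so that is the treewidth.

Treewidth 3.
One optimal decomposition is:
Bags: B1 = {a, e, f, g}  B2 = {a, d, e, f}  B3 = {a, e, f, h}  B4 = {a, c, d, e}  B5 = {a, b, d, f}
Tree: B1–B2, B1–B3, B2–B4, B2–B5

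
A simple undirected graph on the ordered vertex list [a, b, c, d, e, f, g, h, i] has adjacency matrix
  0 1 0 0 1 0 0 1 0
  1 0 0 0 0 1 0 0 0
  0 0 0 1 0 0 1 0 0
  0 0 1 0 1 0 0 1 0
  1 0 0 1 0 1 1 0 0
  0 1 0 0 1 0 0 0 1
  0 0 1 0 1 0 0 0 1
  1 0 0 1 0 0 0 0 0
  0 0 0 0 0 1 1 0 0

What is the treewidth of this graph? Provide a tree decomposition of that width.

Treewidth 3.
One optimal decomposition is:
Bags: B1 = {a, b, d, h}  B2 = {a, b, d, e}  B3 = {b, d, e, f}  B4 = {c, d, e, f}  B5 = {c, e, f, g}  B6 = {c, f, g, i}
Tree: B1–B2, B2–B3, B3–B4, B4–B5, B5–B6

Every bag has size at most 4, so the width is 4 − 1 = 3 and tw(G) ≤ 3. For the lower bound: the 4 vertex sets {a,b,h}, {d}, {e}, {c,f,g,i} are disjoint, each induces a connected subgraph, and every pair is joined by at least one edge of G. Contracting each set to a single vertex therefore yields K_{4} as a minor, and since treewidth is minor-monotone, tw(G) ≥ tw(K_{4}) = 3. Therefore the treewidth is 3.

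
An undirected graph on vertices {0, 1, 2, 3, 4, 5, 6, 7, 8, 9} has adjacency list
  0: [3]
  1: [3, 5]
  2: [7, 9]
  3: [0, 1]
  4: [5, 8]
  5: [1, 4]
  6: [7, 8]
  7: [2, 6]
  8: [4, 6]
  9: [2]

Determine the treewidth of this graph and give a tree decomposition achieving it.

Every bag has size at most 2, so the width is 2 − 1 = 1 and tw(G) ≤ 1. G has an edge, so its treewidth is at least 1. Combining the bounds, tw(G) = 1.

Treewidth 1.
One optimal decomposition is:
Bags: B1 = {0, 3}  B2 = {1, 3}  B3 = {1, 5}  B4 = {4, 5}  B5 = {4, 8}  B6 = {6, 8}  B7 = {6, 7}  B8 = {2, 7}  B9 = {2, 9}
Tree: B1–B2, B2–B3, B3–B4, B4–B5, B5–B6, B6–B7, B7–B8, B8–B9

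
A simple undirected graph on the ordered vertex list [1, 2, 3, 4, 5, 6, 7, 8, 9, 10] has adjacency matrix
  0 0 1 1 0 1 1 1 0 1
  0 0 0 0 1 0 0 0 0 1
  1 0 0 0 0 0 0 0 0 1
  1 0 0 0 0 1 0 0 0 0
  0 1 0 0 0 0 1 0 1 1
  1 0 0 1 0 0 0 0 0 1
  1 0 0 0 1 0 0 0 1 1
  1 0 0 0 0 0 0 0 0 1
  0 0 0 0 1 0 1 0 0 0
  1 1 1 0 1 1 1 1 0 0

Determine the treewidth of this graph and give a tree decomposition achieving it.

Each bag holds 3 vertices, so the decomposition has width 2, which upper-bounds the treewidth. Conversely, {5, 7, 9} is a clique of size 3, and the vertices of any clique must share a bag in every tree decomposition; so some bag has ≥ 3 vertices and tw(G) ≥ 2. Combining the bounds, tw(G) = 2.

Treewidth 2.
One optimal decomposition is:
Bags: B1 = {1, 7, 10}  B2 = {5, 7, 10}  B3 = {2, 5, 10}  B4 = {5, 7, 9}  B5 = {1, 6, 10}  B6 = {1, 3, 10}  B7 = {1, 8, 10}  B8 = {1, 4, 6}
Tree: B1–B2, B2–B3, B2–B4, B1–B5, B5–B6, B5–B7, B5–B8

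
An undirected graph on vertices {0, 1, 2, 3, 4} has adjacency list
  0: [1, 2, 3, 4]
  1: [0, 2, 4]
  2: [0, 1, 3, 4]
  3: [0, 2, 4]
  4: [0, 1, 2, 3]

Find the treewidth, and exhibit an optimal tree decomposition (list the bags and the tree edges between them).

The largest bag has 4 vertices, giving width 3; this decomposition certifies tw(G) ≤ 3. Conversely, {0, 1, 2, 4} is a clique of size 4, and the vertices of any clique must share a bag in every tree decomposition; so some bag has ≥ 4 vertices and tw(G) ≥ 3. Therefore the treewidth is 3.

Treewidth 3.
Bags: B1 = {0, 2, 3, 4}  B2 = {0, 1, 2, 4}
Tree: B1–B2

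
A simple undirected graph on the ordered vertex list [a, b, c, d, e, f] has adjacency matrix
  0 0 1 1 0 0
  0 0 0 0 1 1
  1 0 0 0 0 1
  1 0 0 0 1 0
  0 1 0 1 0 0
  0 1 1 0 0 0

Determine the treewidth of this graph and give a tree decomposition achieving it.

Each bag holds 3 vertices, so the decomposition has width 2, which upper-bounds the treewidth. The edges f–b–e–d–a–c–f form a cycle, so G is not a tree and its treewidth is at least 2. Hence tw(G) = 2 exactly.

Treewidth 2.
One such decomposition:
Bags: B1 = {b, e, f}  B2 = {d, e, f}  B3 = {a, d, f}  B4 = {a, c, f}
Tree: B1–B2, B2–B3, B3–B4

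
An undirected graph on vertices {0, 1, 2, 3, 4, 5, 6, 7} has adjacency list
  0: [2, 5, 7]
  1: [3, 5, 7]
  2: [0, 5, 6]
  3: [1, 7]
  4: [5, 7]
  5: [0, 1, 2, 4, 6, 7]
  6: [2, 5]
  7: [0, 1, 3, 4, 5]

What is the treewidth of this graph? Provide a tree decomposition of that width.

Treewidth 2.
Bags: B1 = {1, 5, 7}  B2 = {4, 5, 7}  B3 = {1, 3, 7}  B4 = {0, 5, 7}  B5 = {0, 2, 5}  B6 = {2, 5, 6}
Tree: B1–B2, B1–B3, B2–B4, B4–B5, B5–B6

Each bag holds 3 vertices, so the decomposition has width 2, which upper-bounds the treewidth. For the lower bound, the 3 vertices {1, 3, 7} are pairwise adjacent, and any tree decomposition puts a clique entirely inside one bag — forcing width ≥ 2. The upper and lower bounds meet at 2, so that is the treewidth.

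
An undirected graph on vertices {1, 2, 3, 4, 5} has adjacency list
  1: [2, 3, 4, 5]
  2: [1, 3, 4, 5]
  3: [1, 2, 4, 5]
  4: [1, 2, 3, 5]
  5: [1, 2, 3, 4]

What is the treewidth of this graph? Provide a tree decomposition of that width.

Treewidth 4.
One optimal decomposition is:
Bags: B1 = {1, 2, 3, 4, 5}
Tree: (single bag)

A single bag containing all 5 vertices is trivially a valid decomposition of width 4. For the lower bound, the 5 vertices {1, 2, 3, 4, 5} are pairwise adjacent, and any tree decomposition puts a clique entirely inside one bag — forcing width ≥ 4. Combining the bounds, tw(G) = 4.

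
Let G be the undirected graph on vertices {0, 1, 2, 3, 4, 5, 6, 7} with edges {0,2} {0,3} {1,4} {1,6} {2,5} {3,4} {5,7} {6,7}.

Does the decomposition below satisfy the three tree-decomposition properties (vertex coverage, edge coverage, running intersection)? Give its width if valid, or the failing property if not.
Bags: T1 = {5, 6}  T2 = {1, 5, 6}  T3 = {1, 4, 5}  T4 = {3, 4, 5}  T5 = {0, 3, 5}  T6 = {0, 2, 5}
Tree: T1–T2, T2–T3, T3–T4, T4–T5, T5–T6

A tree decomposition must satisfy three properties: every vertex lies in some bag; for every edge, both endpoints lie together in some bag; and for every vertex, the bags containing it form a connected subtree. Here vertex 7 appears in no bag, so the decomposition is invalid.

No — vertex 7 appears in no bag.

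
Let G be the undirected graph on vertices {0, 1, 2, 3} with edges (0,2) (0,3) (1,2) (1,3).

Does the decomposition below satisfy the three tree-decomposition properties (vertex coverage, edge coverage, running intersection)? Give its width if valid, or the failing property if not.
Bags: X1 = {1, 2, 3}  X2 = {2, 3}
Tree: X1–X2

No — vertex 0 appears in no bag.

A tree decomposition must satisfy three properties: every vertex lies in some bag; for every edge, both endpoints lie together in some bag; and for every vertex, the bags containing it form a connected subtree. Here vertex 0 appears in no bag, so the decomposition is invalid.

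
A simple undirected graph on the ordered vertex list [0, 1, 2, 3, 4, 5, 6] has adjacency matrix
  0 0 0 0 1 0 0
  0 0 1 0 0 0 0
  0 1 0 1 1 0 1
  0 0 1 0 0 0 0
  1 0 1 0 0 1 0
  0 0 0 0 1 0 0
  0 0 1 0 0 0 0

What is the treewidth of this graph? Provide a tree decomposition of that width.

Treewidth 1.
Bags: B1 = {2, 4}  B2 = {1, 2}  B3 = {2, 6}  B4 = {4, 5}  B5 = {0, 4}  B6 = {2, 3}
Tree: B1–B2, B2–B3, B1–B4, B1–B5, B1–B6

Every bag has size at most 2, so the width is 2 − 1 = 1 and tw(G) ≤ 1. G has an edge, so its treewidth is at least 1. The upper and lower bounds meet at 1, so that is the treewidth.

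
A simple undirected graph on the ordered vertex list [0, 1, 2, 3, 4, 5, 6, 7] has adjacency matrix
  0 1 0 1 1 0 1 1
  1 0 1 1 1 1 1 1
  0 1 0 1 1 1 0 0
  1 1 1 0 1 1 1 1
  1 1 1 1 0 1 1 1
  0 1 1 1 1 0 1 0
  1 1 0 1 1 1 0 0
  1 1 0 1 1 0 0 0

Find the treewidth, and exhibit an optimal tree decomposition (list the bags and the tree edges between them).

Treewidth 4.
Bags: B1 = {0, 1, 3, 4, 6}  B2 = {1, 3, 4, 5, 6}  B3 = {0, 1, 3, 4, 7}  B4 = {1, 2, 3, 4, 5}
Tree: B1–B2, B1–B3, B2–B4

The largest bag has 5 vertices, giving width 4; this decomposition certifies tw(G) ≤ 4. Conversely, {0, 1, 3, 4, 6} is a clique of size 5, and the vertices of any clique must share a bag in every tree decomposition; so some bag has ≥ 5 vertices and tw(G) ≥ 4. Combining the bounds, tw(G) = 4.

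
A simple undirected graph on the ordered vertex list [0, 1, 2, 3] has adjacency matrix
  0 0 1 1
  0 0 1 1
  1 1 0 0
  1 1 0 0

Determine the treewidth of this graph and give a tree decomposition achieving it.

Every bag has size at most 3, so the width is 3 − 1 = 2 and tw(G) ≤ 2. The edges 3–0–2–1–3 form a cycle, so G is not a tree and its treewidth is at least 2. Hence tw(G) = 2 exactly.

Treewidth 2.
One such decomposition:
Bags: B1 = {0, 2, 3}  B2 = {1, 2, 3}
Tree: B1–B2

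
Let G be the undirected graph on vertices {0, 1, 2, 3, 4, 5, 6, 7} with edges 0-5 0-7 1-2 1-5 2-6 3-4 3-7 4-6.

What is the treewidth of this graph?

2

A width-2 tree decomposition is:
Bags: B1 = {2, 4, 6}  B2 = {1, 2, 4}  B3 = {1, 4, 5}  B4 = {0, 4, 5}  B5 = {0, 4, 7}  B6 = {3, 4, 7}
Tree: B1–B2, B2–B3, B3–B4, B4–B5, B5–B6
Each bag holds 3 vertices, so the decomposition has width 2, which upper-bounds the treewidth. Since 4–6–2–1–5–0–7–3–4 is a cycle in G, G is not acyclic. Forests are exactly the graphs of treewidth ≤ 1, so tw(G) ≥ 2. Therefore the treewidth is 2.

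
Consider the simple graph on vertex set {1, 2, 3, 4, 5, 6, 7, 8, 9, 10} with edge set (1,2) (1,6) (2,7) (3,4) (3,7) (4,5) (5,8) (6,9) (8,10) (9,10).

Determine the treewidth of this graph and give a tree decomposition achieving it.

Each bag holds 3 vertices, so the decomposition has width 2, which upper-bounds the treewidth. The edges 2–7–3–4–5–8–10–9–6–1–2 form a cycle, so G is not a tree and its treewidth is at least 2. Therefore the treewidth is 2.

Treewidth 2.
One optimal decomposition is:
Bags: B1 = {2, 3, 7}  B2 = {2, 3, 4}  B3 = {2, 4, 5}  B4 = {2, 5, 8}  B5 = {2, 8, 10}  B6 = {2, 9, 10}  B7 = {2, 6, 9}  B8 = {1, 2, 6}
Tree: B1–B2, B2–B3, B3–B4, B4–B5, B5–B6, B6–B7, B7–B8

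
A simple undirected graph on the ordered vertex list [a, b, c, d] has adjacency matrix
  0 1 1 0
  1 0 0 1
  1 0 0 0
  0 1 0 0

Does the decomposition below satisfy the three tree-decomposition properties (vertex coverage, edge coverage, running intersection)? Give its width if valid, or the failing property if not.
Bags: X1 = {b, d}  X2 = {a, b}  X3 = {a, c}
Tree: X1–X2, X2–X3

Vertex coverage: the bags together contain {a, b, c, d}, the full vertex set. Edge coverage: each edge of G has both endpoints in at least one bag. Running intersection: for every vertex, the bags containing it form a connected subtree. All three properties hold, so this is a valid tree decomposition of width max|bag| − 1 = 1, and hence tw(G) ≤ 1.

Yes; width 1.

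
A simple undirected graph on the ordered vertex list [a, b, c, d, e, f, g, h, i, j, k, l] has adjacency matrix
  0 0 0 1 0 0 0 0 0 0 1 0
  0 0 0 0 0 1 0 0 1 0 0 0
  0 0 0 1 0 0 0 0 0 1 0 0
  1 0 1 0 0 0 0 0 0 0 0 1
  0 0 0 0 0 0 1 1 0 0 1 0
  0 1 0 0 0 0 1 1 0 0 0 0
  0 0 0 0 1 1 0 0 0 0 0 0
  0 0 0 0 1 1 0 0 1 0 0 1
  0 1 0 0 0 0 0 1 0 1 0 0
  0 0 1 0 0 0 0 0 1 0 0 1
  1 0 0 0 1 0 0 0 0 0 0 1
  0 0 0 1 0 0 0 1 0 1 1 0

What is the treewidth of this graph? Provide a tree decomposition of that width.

Each bag holds 4 vertices, so the decomposition has width 3, which upper-bounds the treewidth. For the lower bound: the 4 vertex sets {a,c,d}, {k}, {l}, {e,h,i,j} are disjoint, each induces a connected subgraph, and every pair is joined by at least one edge of G. Contracting each set to a single vertex therefore yields K_{4} as a minor, and since treewidth is minor-monotone, tw(G) ≥ tw(K_{4}) = 3. Combining the bounds, tw(G) = 3.

Treewidth 3.
One optimal decomposition is:
Bags: B1 = {a, c, d, k}  B2 = {c, d, k, l}  B3 = {c, j, k, l}  B4 = {e, j, k, l}  B5 = {e, h, j, l}  B6 = {e, h, i, j}  B7 = {e, g, h, i}  B8 = {f, g, h, i}  B9 = {b, f, g, i}
Tree: B1–B2, B2–B3, B3–B4, B4–B5, B5–B6, B6–B7, B7–B8, B8–B9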